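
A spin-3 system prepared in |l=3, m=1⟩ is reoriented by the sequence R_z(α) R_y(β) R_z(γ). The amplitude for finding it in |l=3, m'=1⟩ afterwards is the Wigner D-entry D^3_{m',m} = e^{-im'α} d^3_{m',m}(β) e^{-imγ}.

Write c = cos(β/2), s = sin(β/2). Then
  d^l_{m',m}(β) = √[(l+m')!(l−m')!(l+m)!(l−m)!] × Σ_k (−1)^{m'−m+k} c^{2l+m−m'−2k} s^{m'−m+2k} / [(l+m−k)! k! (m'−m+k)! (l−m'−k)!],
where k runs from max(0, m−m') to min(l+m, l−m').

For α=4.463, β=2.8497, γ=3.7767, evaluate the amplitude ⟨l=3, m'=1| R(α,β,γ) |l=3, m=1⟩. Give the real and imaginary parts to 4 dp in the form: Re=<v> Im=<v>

First d^3_{1,1}(β=2.8497), then the phase factors e^{-i(1)α} and e^{-i(1)γ}:
c=cos(2.8497/2)=0.145429, s=sin(2.8497/2)=0.989369; N=√[24·2·24·2]=48.000000
k: max(0,(1)−(1))=0 … min(3+(1),3−(1))=2
  k=0: (−1)^0·48.0000/(48)·0.1454^6·0.9894^0 = +0.000009
  k=1: (−1)^1·48.0000/(6)·0.1454^4·0.9894^2 = -0.003503
  k=2: (−1)^2·48.0000/(8)·0.1454^2·0.9894^4 = +0.121586
d^3_{1,1}(2.8497) = +0.000009 -0.003503 +0.121586 = +0.118093
Phases: e^{-i·(1)·4.463}=-0.246812+0.969063i, e^{-i·(1)·3.7767}=-0.805008+0.593264i ⇒ D=-0.044430-0.109417i

Re=-0.0444 Im=-0.1094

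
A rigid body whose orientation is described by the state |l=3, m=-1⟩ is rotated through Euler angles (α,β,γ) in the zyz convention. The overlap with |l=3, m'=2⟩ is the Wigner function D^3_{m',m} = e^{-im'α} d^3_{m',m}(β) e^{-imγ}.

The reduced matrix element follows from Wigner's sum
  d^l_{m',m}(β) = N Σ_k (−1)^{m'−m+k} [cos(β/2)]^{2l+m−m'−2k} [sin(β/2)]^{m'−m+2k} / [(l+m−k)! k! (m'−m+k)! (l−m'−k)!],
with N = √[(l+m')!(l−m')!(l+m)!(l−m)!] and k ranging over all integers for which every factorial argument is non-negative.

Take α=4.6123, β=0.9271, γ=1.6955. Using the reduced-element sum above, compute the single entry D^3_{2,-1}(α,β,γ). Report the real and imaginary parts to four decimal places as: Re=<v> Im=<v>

First d^3_{2,-1}(β=0.9271), then the phase factors e^{-i(2)α} and e^{-i(-1)γ}:
Half-angle: c=0.894471, s=0.447126. N=√(120·1·2·24)=75.894664
k∈{0,1} keeps every argument non-negative
  k=0: (−1)^3·75.8947/(12)·0.8945^3·0.4471^3 = -0.404594
  k=1: (−1)^4·75.8947/(24)·0.8945^1·0.4471^5 = +0.050550
d^3_{2,-1}(0.9271) = -0.404594 +0.050550 = -0.354044
D = (-0.980031-0.198844i)·(-0.354044)·(-0.124381+0.992235i) = -0.113010+0.335524i

Re=-0.1130 Im=0.3355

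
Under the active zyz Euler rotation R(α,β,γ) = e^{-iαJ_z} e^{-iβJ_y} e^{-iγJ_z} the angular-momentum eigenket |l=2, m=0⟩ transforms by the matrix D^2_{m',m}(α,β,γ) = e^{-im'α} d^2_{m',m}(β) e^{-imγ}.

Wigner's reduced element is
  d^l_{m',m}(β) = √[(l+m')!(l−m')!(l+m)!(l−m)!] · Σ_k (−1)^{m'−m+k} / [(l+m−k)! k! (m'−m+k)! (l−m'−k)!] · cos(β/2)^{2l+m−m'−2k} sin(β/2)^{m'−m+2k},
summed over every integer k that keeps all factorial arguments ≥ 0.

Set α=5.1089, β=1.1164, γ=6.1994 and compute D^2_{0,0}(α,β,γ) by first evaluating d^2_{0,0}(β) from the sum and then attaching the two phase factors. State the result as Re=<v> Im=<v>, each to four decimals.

First d^2_{0,0}(β=1.1164), then the phase factors e^{-i(0)α} and e^{-i(0)γ}:
c=cos(1.1164/2)=0.848210, s=sin(1.1164/2)=0.529660; N=√[2·2·2·2]=4.000000
Admissible k: 0..2 (factorial args all ≥0)
  k=0: (−1)^0·4.0000/(4)·0.8482^4·0.5297^0 = +0.517623
  k=1: (−1)^1·4.0000/(1)·0.8482^2·0.5297^2 = -0.807349
  k=2: (−1)^2·4.0000/(4)·0.8482^0·0.5297^4 = +0.078703
d^2_{0,0}(1.1164) = +0.517623 -0.807349 +0.078703 = -0.211024
Attach z-rotation phases: D = e^{-i(0)(5.1089)}·(-0.211024)·e^{-i(0)(6.1994)} = -0.211024+0.000000i

Re=-0.2110 Im=0.0000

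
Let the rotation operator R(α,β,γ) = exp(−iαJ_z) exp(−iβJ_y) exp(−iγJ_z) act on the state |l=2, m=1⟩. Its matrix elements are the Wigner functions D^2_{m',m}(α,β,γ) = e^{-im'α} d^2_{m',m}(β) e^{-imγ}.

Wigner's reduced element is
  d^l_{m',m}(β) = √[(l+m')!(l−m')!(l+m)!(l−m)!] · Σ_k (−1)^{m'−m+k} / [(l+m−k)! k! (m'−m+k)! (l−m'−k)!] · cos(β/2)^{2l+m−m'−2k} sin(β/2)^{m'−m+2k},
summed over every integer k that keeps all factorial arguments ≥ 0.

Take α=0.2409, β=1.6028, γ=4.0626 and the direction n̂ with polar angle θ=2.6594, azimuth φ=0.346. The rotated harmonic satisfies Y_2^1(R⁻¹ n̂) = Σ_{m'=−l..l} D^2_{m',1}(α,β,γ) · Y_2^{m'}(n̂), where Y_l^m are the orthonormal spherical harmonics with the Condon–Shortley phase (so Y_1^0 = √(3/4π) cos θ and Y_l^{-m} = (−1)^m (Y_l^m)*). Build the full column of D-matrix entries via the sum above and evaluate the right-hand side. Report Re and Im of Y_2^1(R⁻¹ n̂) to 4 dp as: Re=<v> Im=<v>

Re=0.2138 Im=-0.2509

Need the full column D^2_{m',1} for m'=−2..2 at α=0.2409, β=1.6028, γ=4.0626.
cos(β/2)=0.695702, sin(β/2)=0.718331
d^2_{-2,1}: single k=3 term ⇒ +0.515735;  D = -0.466786+0.219302i
d^2_{-1,1}: k∈[2..3] ⇒ +0.749232 -0.266255 = +0.482977;  D = -0.375517+0.303733i
d^2_{0,1}: k∈[1..2] ⇒ +0.592474 -0.631644 = -0.039170;  D = +0.023698-0.031187i
d^2_{1,1}: k∈[0..1] ⇒ +0.234257 -0.749232 = -0.514975;  D = +0.204749-0.472522i
d^2_{2,1}: single k=0 term ⇒ -0.483753;  D = +0.080883-0.476943i
Y_2^{m'}(θ=2.6594,φ=0.346) and Σ D·Y over m':
  (-0.4668+0.2193i)·(+0.0640-0.0530i)  (-0.3755+0.3037i)·(-0.2986+0.1076i)  (+0.0237-0.0312i)·(+0.4273+0.0000i)  (+0.2047-0.4725i)·(+0.2986+0.1076i)  (+0.0809-0.4769i)·(+0.0640+0.0530i)
Y_2^1(R⁻¹ n̂) = +0.213779-0.250942i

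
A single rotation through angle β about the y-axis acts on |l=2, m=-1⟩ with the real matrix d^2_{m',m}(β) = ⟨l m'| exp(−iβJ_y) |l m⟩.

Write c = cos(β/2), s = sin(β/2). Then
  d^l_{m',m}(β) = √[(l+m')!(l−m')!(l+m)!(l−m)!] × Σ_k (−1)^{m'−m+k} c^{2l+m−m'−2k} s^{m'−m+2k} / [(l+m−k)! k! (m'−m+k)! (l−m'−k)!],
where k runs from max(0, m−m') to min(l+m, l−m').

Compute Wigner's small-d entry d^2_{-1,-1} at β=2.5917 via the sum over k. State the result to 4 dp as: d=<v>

d=-0.1994

d^2_{-1,-1}(β=2.5917) via Wigner's sum:
c=cos(2.5917/2)=0.271495, s=sin(2.5917/2)=0.962440; N=√[1·6·1·6]=6.000000
Admissible k: 0..1 (factorial args all ≥0)
  k=0: (−1)^0·6.0000/(6)·0.2715^4·0.9624^0 = +0.005433
  k=1: (−1)^1·6.0000/(2)·0.2715^2·0.9624^2 = -0.204830
d^2_{-1,-1}(2.5917) = +0.005433 -0.204830 = -0.199397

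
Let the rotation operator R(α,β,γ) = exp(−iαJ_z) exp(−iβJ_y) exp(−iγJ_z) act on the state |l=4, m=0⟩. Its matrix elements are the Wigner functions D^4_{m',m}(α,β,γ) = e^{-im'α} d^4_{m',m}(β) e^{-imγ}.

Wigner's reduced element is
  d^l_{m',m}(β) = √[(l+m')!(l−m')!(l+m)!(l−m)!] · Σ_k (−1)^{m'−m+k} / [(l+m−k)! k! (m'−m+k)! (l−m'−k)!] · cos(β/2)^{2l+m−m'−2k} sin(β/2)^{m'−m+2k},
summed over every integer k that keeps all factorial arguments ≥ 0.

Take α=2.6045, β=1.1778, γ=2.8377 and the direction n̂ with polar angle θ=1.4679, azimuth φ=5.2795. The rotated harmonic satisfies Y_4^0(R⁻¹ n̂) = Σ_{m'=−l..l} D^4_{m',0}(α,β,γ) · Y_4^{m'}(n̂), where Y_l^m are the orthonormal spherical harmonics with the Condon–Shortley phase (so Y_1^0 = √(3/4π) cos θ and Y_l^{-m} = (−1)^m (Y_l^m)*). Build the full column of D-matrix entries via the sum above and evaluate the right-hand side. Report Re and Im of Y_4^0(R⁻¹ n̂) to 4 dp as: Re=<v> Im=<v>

Need the full column D^4_{m',0} for m'=−4..4 at α=2.6045, β=1.1778, γ=2.8377.
cos(β/2)=0.831552, sin(β/2)=0.555447
d^4_{-4,0}: single k=4 term ⇒ +0.380782;  D = -0.207904-0.319015i
d^4_{-3,0}: k∈[3..4] ⇒ +0.806192 -0.359703 = +0.446489;  D = +0.018070+0.446123i
d^4_{-2,0}: k∈[2..4] ⇒ +0.967705 -1.151377 +0.192644 = +0.008972;  D = +0.004275-0.007888i
d^4_{-1,0}: k∈[1..4] ⇒ +0.682942 -1.828272 +0.815730 -0.060660 = -0.390260;  D = +0.335311-0.199672i
d^4_{0,0}: k∈[0..4] ⇒ +0.228621 -1.632081 +1.638438 -0.324903 +0.009060 = -0.080865;  D = -0.080865+0.000000i
d^4_{1,0}: k∈[0..3] ⇒ -0.682942 +1.828272 -0.815730 +0.060660 = +0.390260;  D = -0.335311-0.199672i
d^4_{2,0}: k∈[0..2] ⇒ +0.967705 -1.151377 +0.192644 = +0.008972;  D = +0.004275+0.007888i
d^4_{3,0}: k∈[0..1] ⇒ -0.806192 +0.359703 = -0.446489;  D = -0.018070+0.446123i
d^4_{4,0}: single k=0 term ⇒ +0.380782;  D = -0.207904+0.319015i
Y_4^{m'}(θ=1.4679,φ=5.2795) and Σ D·Y over m':
  (-0.2079-0.3190i)·(-0.2783-0.3320i)  (+0.0181+0.4461i)·(-0.1255+0.0165i)  (+0.0043-0.0079i)·(+0.1296-0.2778i)  (+0.3353-0.1997i)·(-0.0760-0.1193i)  (-0.0809+0.0000i)·(+0.2843+0.0000i)  (-0.3353-0.1997i)·(+0.0760-0.1193i)  (+0.0043+0.0079i)·(+0.1296+0.2778i)  (-0.0181+0.4461i)·(+0.1255+0.0165i)  (-0.2079+0.3190i)·(-0.2783+0.3320i)
Y_4^0(R⁻¹ n̂) = -0.240197+0.000000i

Re=-0.2402 Im=0.0000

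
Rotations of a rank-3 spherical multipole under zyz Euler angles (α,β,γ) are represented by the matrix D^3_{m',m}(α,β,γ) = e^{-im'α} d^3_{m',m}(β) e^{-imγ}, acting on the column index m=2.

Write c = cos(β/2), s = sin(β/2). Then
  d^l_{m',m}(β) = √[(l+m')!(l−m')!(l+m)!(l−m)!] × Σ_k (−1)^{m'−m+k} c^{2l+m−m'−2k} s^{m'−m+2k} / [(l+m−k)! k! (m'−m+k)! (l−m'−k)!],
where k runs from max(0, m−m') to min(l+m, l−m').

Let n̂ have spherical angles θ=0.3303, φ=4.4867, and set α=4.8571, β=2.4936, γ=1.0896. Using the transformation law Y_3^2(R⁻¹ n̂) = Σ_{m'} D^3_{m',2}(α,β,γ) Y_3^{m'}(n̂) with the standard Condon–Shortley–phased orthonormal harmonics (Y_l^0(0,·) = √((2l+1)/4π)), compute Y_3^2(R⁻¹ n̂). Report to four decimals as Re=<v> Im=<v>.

Re=0.1242 Im=0.3732

Need the full column D^3_{m',2} for m'=−3..3 at α=4.8571, β=2.4936, γ=1.0896.
cos(β/2)=0.318357, sin(β/2)=0.947971
d^3_{-3,2}: single k=5 term ⇒ +0.596988;  D = +0.587945-0.103512i
d^3_{-2,2}: k∈[4..5] ⇒ +0.409242 -0.725721 = -0.316479;  D = -0.099248-0.300514i
d^3_{-1,2}: k∈[3..4] ⇒ +0.173844 -0.770708 = -0.596864;  D = +0.533839-0.266950i
d^3_{0,2}: k∈[2..3] ⇒ +0.050560 -0.448302 = -0.397741;  D = +0.227332+0.326371i
d^3_{1,2}: k∈[1..2] ⇒ +0.009803 -0.173844 = -0.164041;  D = -0.119678+0.112190i
d^3_{2,2}: k∈[0..1] ⇒ +0.001041 -0.046155 = -0.045114;  D = -0.035278-0.028120i
d^3_{3,2}: single k=0 term ⇒ -0.007594;  D = +0.003827-0.006558i
Y_3^{m'}(θ=0.3303,φ=4.4867) and Σ D·Y over m':
  (+0.5879-0.1035i)·(+0.0089-0.0111i)  (-0.0992-0.3005i)·(-0.0915-0.0444i)  (+0.5338-0.2669i)·(-0.0815+0.3549i)  (+0.2273+0.3264i)·(+0.5203+0.0000i)  (-0.1197+0.1122i)·(+0.0815+0.3549i)  (-0.0353-0.0281i)·(-0.0915+0.0444i)  (+0.0038-0.0066i)·(-0.0089-0.0111i)
Y_3^2(R⁻¹ n̂) = +0.124179+0.373188i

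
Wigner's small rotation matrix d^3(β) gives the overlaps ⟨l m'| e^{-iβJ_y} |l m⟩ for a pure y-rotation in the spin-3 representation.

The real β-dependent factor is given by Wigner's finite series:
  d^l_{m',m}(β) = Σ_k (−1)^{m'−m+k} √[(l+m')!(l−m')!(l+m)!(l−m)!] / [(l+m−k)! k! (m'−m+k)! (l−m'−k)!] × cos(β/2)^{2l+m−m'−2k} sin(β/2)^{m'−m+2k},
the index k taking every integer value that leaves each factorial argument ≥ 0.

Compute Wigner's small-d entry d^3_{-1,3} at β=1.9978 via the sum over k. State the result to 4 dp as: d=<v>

d^3_{-1,3}(β=1.9978) via Wigner's sum:
With c≡cos(β/2)=0.541228 and s≡sin(β/2)=0.840876, N=[2·24·720·1]^{1/2}=185.903201
k∈{4} keeps every argument non-negative
  k=4: (−1)^0·185.9032/(48)·0.5412^2·0.8409^4 = +0.567197
d^3_{-1,3}(1.9978) = +0.567197

d=0.5672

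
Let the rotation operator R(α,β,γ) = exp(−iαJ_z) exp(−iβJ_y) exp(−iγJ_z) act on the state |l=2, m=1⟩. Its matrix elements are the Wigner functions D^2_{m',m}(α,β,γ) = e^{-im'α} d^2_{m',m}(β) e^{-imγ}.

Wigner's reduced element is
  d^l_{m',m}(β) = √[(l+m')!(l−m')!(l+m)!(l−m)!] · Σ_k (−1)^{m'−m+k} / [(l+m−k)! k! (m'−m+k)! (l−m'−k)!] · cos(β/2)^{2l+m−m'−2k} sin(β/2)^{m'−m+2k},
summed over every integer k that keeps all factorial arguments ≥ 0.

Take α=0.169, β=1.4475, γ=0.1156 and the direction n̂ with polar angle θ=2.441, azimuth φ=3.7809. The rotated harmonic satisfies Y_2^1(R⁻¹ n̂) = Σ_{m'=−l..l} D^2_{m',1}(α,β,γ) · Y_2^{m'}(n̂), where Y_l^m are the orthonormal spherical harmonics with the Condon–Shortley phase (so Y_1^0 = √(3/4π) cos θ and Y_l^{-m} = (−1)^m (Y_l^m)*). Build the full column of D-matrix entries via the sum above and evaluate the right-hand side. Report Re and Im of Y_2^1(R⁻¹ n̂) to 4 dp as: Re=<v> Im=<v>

Re=0.3334 Im=-0.1897

Need the full column D^2_{m',1} for m'=−2..2 at α=0.169, β=1.4475, γ=0.1156.
cos(β/2)=0.749328, sin(β/2)=0.662199
d^2_{-2,1}: single k=3 term ⇒ +0.435179;  D = +0.424461+0.095988i
d^2_{-1,1}: k∈[2..3] ⇒ +0.738656 -0.192289 = +0.546367;  D = +0.545588+0.029162i
d^2_{0,1}: k∈[1..2] ⇒ +0.682464 -0.532983 = +0.149481;  D = +0.148483-0.017242i
d^2_{1,1}: k∈[0..1] ⇒ +0.315273 -0.738656 = -0.423383;  D = -0.406352+0.118875i
d^2_{2,1}: single k=0 term ⇒ -0.557230;  D = -0.500880+0.244180i
Y_2^{m'}(θ=2.441,φ=3.7809) and Σ D·Y over m':
  (+0.4245+0.0960i)·(+0.0462-0.1537i)  (+0.5456+0.0292i)·(+0.3055-0.2272i)  (+0.1485-0.0172i)·(+0.2376+0.0000i)  (-0.4064+0.1189i)·(-0.3055-0.2272i)  (-0.5009+0.2442i)·(+0.0462+0.1537i)
Y_2^1(R⁻¹ n̂) = +0.333441-0.189660i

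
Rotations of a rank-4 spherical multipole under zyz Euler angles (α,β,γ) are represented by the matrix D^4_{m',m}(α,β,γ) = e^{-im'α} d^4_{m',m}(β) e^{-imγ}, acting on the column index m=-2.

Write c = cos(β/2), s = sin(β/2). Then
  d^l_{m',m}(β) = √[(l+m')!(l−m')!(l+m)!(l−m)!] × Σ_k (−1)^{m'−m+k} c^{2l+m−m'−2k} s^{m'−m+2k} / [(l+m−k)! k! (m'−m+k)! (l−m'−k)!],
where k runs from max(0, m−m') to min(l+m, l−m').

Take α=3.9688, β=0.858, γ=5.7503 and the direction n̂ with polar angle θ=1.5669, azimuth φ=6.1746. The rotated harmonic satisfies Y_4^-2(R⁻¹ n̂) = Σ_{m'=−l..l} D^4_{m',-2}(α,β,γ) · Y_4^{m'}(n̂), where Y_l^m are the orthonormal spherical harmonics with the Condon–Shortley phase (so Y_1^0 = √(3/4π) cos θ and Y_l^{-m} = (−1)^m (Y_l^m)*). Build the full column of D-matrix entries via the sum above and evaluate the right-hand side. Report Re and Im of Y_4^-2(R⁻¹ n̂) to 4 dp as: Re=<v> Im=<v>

Need the full column D^4_{m',-2} for m'=−4..4 at α=3.9688, β=0.858, γ=5.7503.
cos(β/2)=0.909382, sin(β/2)=0.415962
d^4_{-4,-2}: single k=2 term ⇒ +0.517803;  D = -0.322466+0.405136i
d^4_{-3,-2}: k∈[1..2] ⇒ +0.800465 -0.502432 = +0.298033;  D = -0.045994-0.294463i
d^4_{-2,-2}: k∈[0..2] ⇒ +0.467704 -1.174266 +0.307107 = -0.399454;  D = -0.332224-0.221790i
d^4_{-1,-2}: k∈[0..2] ⇒ -0.907642 +0.949507 -0.132440 = -0.090575;  D = +0.088010-0.021404i
d^4_{0,-2}: k∈[0..2] ⇒ +0.928339 -0.517951 +0.040638 = +0.451026;  D = +0.218220-0.394720i
d^4_{1,-2}: k∈[0..2] ⇒ -0.633005 +0.198661 -0.008313 = -0.442657;  D = -0.140161-0.419881i
d^4_{2,-2}: k∈[0..2] ⇒ +0.307107 -0.051404 +0.000896 = +0.256600;  D = -0.234151-0.104961i
d^4_{3,-2}: k∈[0..1] ⇒ -0.105121 +0.007331 = -0.097790;  D = -0.089848+0.038603i
d^4_{4,-2}: single k=0 term ⇒ +0.022667;  D = -0.007512+0.021386i
Y_4^{m'}(θ=1.5669,φ=6.1746) and Σ D·Y over m':
  (-0.3225+0.4051i)·(+0.4014+0.1862i)  (-0.0460-0.2945i)·(+0.0046+0.0016i)  (-0.3322-0.2218i)·(-0.3266-0.0721i)  (+0.0880-0.0214i)·(-0.0055-0.0006i)  (+0.2182-0.3947i)·(+0.3173+0.0000i)  (-0.1402-0.4199i)·(+0.0055-0.0006i)  (-0.2342-0.1050i)·(-0.3266+0.0721i)  (-0.0898+0.0386i)·(-0.0046+0.0016i)  (-0.0075+0.0214i)·(+0.4014-0.1862i)
Y_4^-2(R⁻¹ n̂) = +0.040975+0.097204i

Re=0.0410 Im=0.0972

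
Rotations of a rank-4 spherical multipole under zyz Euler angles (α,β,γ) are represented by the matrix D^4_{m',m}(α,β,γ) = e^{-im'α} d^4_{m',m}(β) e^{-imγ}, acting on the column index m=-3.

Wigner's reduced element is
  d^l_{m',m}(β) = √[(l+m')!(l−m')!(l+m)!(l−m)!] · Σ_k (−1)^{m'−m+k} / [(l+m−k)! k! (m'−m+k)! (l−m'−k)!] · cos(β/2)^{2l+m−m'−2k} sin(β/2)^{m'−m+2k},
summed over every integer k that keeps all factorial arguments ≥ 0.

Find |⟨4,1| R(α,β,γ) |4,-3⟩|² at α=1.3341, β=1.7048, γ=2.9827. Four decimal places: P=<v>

Split into d^4_{1,-3}(β=1.7048) × two z-phases.
With c≡cos(β/2)=0.658178 and s≡sin(β/2)=0.752862, N=[120·6·1·5040]^{1/2}=1904.940944
The bounds max(0,m−m')=0 and min(l+m,l−m')=1 give 2 terms
  k=0: (−1)^4·1904.9409/(144)·0.6582^4·0.7529^4 = +0.797544
  k=1: (−1)^5·1904.9409/(240)·0.6582^2·0.7529^6 = -0.626109
d^4_{1,-3}(1.7048) = +0.797544 -0.626109 = +0.171435
|D^4_{1,-3}|² = |d^4_{1,-3}(β)|² = (+0.171435)² = 0.029390 (the z-rotation phases have unit modulus)

P=0.0294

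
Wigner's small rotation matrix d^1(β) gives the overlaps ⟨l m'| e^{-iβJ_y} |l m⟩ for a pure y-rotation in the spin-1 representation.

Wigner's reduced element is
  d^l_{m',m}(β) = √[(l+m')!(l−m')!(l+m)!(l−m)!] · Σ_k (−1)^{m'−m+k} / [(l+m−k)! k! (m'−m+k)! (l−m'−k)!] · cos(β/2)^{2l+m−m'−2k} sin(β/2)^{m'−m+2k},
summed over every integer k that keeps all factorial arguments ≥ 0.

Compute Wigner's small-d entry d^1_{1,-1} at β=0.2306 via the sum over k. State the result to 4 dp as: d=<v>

d=0.0132

d^1_{1,-1}(β=0.2306) via Wigner's sum:
c=cos(0.2306/2)=0.993360, s=sin(0.2306/2)=0.115045; N=√[2·1·1·2]=2.000000
k∈{0} keeps every argument non-negative
  k=0: (−1)^2·2.0000/(2)·0.9934^0·0.1150^2 = +0.013235
d^1_{1,-1}(0.2306) = +0.013235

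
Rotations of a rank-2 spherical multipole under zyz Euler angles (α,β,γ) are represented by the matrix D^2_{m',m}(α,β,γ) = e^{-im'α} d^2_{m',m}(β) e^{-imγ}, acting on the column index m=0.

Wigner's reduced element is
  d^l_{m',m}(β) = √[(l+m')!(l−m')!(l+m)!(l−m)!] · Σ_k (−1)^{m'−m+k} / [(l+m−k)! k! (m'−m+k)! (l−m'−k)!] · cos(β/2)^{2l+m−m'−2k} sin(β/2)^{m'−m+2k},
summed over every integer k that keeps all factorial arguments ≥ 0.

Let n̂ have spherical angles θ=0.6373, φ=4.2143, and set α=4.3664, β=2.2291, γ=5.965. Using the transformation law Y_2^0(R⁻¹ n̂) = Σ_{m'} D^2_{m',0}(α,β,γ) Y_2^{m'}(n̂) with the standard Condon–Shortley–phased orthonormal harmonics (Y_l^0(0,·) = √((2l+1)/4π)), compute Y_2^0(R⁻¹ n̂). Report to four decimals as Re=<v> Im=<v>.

Re=-0.3147 Im=0.0000

Need the full column D^2_{m',0} for m'=−2..2 at α=4.3664, β=2.2291, γ=5.965.
cos(β/2)=0.440581, sin(β/2)=0.897713
d^2_{-2,0}: single k=2 term ⇒ +0.383180;  D = -0.295043+0.244492i
d^2_{-1,0}: k∈[1..2] ⇒ +0.188058 -0.780753 = -0.592695;  D = +0.200999+0.557573i
d^2_{0,0}: k∈[0..2] ⇒ +0.037679 -0.625730 +0.649455 = +0.061405;  D = +0.061405+0.000000i
d^2_{1,0}: k∈[0..1] ⇒ -0.188058 +0.780753 = +0.592695;  D = -0.200999+0.557573i
d^2_{2,0}: single k=0 term ⇒ +0.383180;  D = -0.295043-0.244492i
Y_2^{m'}(θ=0.6373,φ=4.2143) and Σ D·Y over m':
  (-0.2950+0.2445i)·(-0.0743-0.1148i)  (+0.2010+0.5576i)·(-0.1765+0.3246i)  (+0.0614+0.0000i)·(+0.2958+0.0000i)  (-0.2010+0.5576i)·(+0.1765+0.3246i)  (-0.2950-0.2445i)·(-0.0743+0.1148i)
Y_2^0(R⁻¹ n̂) = -0.314730+0.000000i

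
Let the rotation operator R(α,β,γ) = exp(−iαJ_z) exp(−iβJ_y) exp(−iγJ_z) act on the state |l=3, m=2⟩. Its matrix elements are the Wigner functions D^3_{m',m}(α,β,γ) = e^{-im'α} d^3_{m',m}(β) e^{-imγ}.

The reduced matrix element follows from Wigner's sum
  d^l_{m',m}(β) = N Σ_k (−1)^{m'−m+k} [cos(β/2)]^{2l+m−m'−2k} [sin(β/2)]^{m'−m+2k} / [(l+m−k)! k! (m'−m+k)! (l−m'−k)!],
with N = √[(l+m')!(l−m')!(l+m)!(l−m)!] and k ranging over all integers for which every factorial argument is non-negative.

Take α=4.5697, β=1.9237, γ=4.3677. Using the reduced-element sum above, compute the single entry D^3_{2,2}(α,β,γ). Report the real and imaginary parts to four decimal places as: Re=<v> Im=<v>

Re=-0.1825 Im=-0.2690

D^3_{2,2}(4.5697,1.9237,4.3677) = e^{-i·2·4.5697}·d^3_{2,2}(1.9237)·e^{-i·2·4.3677}. Compute d first:
Half-angle: c=0.572004, s=0.820251. N=√(120·1·120·1)=120.000000
k∈{0,1} keeps every argument non-negative
  k=0: (−1)^0·120.0000/(120)·0.5720^6·0.8203^0 = +0.035026
  k=1: (−1)^1·120.0000/(24)·0.5720^4·0.8203^2 = -0.360129
d^3_{2,2}(1.9237) = +0.035026 -0.360129 = -0.325103
D = (-0.959555-0.281520i)·(-0.325103)·(-0.771642-0.636057i) = -0.182503-0.269044i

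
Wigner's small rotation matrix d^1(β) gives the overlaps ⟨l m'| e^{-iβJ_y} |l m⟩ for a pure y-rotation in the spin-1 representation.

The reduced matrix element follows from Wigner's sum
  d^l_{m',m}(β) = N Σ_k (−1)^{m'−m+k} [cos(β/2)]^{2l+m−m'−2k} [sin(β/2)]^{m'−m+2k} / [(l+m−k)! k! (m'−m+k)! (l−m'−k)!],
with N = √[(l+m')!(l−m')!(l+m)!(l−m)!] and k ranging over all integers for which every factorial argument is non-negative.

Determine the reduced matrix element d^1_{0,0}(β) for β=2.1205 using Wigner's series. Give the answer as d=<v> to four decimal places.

d=-0.5224

d^1_{0,0}(β=2.1205) via Wigner's sum:
Half-angle: c=0.488654, s=0.872478. N=√(1·1·1·1)=1.000000
Admissible k: 0..1 (factorial args all ≥0)
  k=0: (−1)^0·1.0000/(1)·0.4887^2·0.8725^0 = +0.238783
  k=1: (−1)^1·1.0000/(1)·0.4887^0·0.8725^2 = -0.761217
d^1_{0,0}(2.1205) = +0.238783 -0.761217 = -0.522435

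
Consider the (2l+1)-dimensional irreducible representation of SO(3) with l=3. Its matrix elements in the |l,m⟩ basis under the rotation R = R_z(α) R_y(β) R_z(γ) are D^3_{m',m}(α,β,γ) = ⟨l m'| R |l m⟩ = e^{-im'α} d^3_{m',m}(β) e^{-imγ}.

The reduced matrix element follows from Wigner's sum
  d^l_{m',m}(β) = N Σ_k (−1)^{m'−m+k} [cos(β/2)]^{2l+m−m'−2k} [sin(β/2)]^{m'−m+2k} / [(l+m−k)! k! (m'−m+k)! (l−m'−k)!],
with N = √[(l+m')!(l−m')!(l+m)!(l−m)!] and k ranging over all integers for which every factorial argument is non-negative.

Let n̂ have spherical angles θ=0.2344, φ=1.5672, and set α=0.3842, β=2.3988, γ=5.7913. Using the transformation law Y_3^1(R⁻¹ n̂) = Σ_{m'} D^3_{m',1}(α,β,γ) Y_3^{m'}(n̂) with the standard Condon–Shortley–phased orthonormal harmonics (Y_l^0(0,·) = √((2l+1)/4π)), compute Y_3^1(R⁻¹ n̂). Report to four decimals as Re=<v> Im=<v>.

Re=0.2765 Im=0.0568

Need the full column D^3_{m',1} for m'=−3..3 at α=0.3842, β=2.3988, γ=5.7913.
cos(β/2)=0.362917, sin(β/2)=0.931822
d^3_{-3,1}: single k=4 term ⇒ +0.384584;  D = -0.028314+0.383540i
d^3_{-2,1}: k∈[3..4] ⇒ +0.244596 -0.806252 = -0.561656;  D = -0.171611-0.534796i
d^3_{-1,1}: k∈[2..4] ⇒ +0.090374 -0.794393 +0.654631 = -0.049388;  D = -0.031616-0.037942i
d^3_{0,1}: k∈[1..3] ⇒ +0.020322 -0.401913 +0.883205 = +0.501614;  D = +0.442145+0.236906i
d^3_{1,1}: k∈[0..2] ⇒ +0.002285 -0.120499 +0.595795 = +0.477580;  D = +0.474814+0.051329i
d^3_{2,1}: k∈[0..1] ⇒ -0.018551 +0.244596 = +0.226045;  D = +0.217458-0.061711i
d^3_{3,1}: single k=0 term ⇒ +0.058336;  D = +0.046060-0.035800i
Y_3^{m'}(θ=0.2344,φ=1.5672) and Σ D·Y over m':
  (-0.0283+0.3835i)·(-0.0001+0.0052i)  (-0.1716-0.5348i)·(-0.0536-0.0004i)  (-0.0316-0.0379i)·(+0.0010-0.2800i)  (+0.4421+0.2369i)·(+0.6280+0.0000i)  (+0.4748+0.0513i)·(-0.0010-0.2800i)  (+0.2175-0.0617i)·(-0.0536+0.0004i)  (+0.0461-0.0358i)·(+0.0001+0.0052i)
Y_3^1(R⁻¹ n̂) = +0.276469+0.056807i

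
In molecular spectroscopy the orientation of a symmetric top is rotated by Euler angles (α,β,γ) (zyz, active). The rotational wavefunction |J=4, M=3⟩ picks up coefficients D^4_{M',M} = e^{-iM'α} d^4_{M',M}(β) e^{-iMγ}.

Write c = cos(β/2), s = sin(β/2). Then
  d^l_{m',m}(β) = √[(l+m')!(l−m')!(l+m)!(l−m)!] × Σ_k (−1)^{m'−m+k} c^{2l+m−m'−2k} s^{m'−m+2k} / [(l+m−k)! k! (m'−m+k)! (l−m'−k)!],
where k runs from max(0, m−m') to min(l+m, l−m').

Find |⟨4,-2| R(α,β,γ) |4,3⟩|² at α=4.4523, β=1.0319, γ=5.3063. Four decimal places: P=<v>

First d^4_{-2,3}(β=1.0319), then the phase factors e^{-i(-2)α} and e^{-i(3)γ}:
Half-angle: c=0.869824, s=0.493361. N=√(2·720·5040·1)=2693.993318
k: max(0,(3)−(-2))=5 … min(4+(3),4−(-2))=6
  k=5: (−1)^0·2693.9933/(240)·0.8698^3·0.4934^5 = +0.215926
  k=6: (−1)^1·2693.9933/(720)·0.8698^1·0.4934^7 = -0.023155
d^4_{-2,3}(1.0319) = +0.215926 -0.023155 = +0.192771
|D^4_{-2,3}|² = |d^4_{-2,3}(β)|² = (+0.192771)² = 0.037161 (the z-rotation phases have unit modulus)

P=0.0372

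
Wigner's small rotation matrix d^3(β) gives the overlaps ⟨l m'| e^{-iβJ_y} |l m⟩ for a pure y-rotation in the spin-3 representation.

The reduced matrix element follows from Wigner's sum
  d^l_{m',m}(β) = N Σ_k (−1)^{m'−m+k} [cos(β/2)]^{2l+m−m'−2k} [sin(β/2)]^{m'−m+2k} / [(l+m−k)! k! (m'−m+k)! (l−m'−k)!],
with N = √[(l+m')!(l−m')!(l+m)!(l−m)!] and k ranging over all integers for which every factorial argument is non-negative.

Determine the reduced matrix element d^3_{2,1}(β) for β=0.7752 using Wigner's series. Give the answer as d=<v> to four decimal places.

d=-0.5420

d^3_{2,1}(β=0.7752) via Wigner's sum:
Half-angle: c=0.925819, s=0.377968. N=√(120·1·24·2)=75.894664
k: max(0,(1)−(2))=0 … min(3+(1),3−(2))=1
  k=0: (−1)^1·75.8947/(24)·0.9258^5·0.3780^1 = -0.812989
  k=1: (−1)^2·75.8947/(12)·0.9258^3·0.3780^3 = +0.271001
d^3_{2,1}(0.7752) = -0.812989 +0.271001 = -0.541987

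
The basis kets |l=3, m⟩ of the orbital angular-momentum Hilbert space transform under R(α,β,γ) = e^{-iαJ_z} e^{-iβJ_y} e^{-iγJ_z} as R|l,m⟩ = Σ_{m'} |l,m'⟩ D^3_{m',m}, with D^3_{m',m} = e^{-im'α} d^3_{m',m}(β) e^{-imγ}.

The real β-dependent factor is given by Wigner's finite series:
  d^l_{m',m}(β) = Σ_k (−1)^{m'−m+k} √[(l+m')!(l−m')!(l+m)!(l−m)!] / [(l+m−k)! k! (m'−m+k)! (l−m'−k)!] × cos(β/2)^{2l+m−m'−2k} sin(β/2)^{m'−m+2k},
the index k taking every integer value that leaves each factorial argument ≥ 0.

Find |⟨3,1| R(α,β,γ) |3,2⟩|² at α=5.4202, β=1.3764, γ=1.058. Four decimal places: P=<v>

First d^3_{1,2}(β=1.3764), then the phase factors e^{-i(1)α} and e^{-i(2)γ}:
With c≡cos(β/2)=0.772391 and s≡sin(β/2)=0.635148, N=[24·2·120·1]^{1/2}=75.894664
k: max(0,(2)−(1))=1 … min(3+(2),3−(1))=2
  k=1: (−1)^0·75.8947/(24)·0.7724^5·0.6351^1 = +0.552153
  k=2: (−1)^1·75.8947/(12)·0.7724^3·0.6351^3 = -0.746733
d^3_{1,2}(1.3764) = +0.552153 -0.746733 = -0.194580
|D^3_{1,2}|² = |d^3_{1,2}(β)|² = (-0.194580)² = 0.037861 (the z-rotation phases have unit modulus)

P=0.0379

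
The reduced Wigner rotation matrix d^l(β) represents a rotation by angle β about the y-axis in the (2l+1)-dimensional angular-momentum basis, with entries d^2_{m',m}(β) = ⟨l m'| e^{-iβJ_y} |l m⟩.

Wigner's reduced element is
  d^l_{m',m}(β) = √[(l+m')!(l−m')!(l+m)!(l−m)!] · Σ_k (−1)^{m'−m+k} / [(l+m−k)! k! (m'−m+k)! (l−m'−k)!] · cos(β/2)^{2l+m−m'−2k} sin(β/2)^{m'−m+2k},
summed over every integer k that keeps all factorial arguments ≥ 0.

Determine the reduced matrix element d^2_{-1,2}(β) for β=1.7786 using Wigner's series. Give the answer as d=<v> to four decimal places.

d^2_{-1,2}(β=1.7786) via Wigner's sum:
Half-angle: c=0.629956, s=0.776631. N=√(1·6·24·1)=12.000000
Admissible k: 3..3 (factorial args all ≥0)
  k=3: (−1)^0·12.0000/(6)·0.6300^1·0.7766^3 = +0.590180
d^2_{-1,2}(1.7786) = +0.590180

d=0.5902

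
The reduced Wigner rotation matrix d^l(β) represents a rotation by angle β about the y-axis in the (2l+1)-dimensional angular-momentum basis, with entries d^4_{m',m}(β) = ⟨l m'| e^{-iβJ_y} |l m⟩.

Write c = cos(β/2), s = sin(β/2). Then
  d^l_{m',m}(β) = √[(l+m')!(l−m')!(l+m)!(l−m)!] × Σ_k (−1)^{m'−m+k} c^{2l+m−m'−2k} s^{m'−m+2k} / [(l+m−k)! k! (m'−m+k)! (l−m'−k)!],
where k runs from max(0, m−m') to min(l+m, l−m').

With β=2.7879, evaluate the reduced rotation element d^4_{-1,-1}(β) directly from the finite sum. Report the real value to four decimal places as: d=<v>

d=-0.2551

d^4_{-1,-1}(β=2.7879) via Wigner's sum:
Half-angle: c=0.175926, s=0.984403. N=√(6·120·6·120)=720.000000
The bounds max(0,m−m')=0 and min(l+m,l−m')=3 give 4 terms
  k=0: (−1)^0·720.0000/(720)·0.1759^8·0.9844^0 = +0.000001
  k=1: (−1)^1·720.0000/(48)·0.1759^6·0.9844^2 = -0.000431
  k=2: (−1)^2·720.0000/(24)·0.1759^4·0.9844^4 = +0.026986
  k=3: (−1)^3·720.0000/(72)·0.1759^2·0.9844^6 = -0.281643
d^4_{-1,-1}(2.7879) = +0.000001 -0.000431 +0.026986 -0.281643 = -0.255087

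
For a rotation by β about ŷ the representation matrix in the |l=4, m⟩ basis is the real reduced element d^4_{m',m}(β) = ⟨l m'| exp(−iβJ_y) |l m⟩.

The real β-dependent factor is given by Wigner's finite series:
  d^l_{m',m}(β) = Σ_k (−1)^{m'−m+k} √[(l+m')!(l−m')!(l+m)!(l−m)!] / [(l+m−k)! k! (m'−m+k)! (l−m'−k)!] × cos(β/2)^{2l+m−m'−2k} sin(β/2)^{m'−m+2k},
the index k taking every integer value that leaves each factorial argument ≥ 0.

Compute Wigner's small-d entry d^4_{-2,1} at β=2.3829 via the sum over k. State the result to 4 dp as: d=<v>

d=0.2715

d^4_{-2,1}(β=2.3829) via Wigner's sum:
c=cos(2.3829/2)=0.370313, s=sin(2.3829/2)=0.928907; N=√[2·720·120·6]=1018.233765
Admissible k: 3..5 (factorial args all ≥0)
  k=3: (−1)^0·1018.2338/(72)·0.3703^5·0.9289^3 = +0.078937
  k=4: (−1)^1·1018.2338/(48)·0.3703^3·0.9289^5 = -0.745033
  k=5: (−1)^2·1018.2338/(240)·0.3703^1·0.9289^7 = +0.937586
d^4_{-2,1}(2.3829) = +0.078937 -0.745033 +0.937586 = +0.271490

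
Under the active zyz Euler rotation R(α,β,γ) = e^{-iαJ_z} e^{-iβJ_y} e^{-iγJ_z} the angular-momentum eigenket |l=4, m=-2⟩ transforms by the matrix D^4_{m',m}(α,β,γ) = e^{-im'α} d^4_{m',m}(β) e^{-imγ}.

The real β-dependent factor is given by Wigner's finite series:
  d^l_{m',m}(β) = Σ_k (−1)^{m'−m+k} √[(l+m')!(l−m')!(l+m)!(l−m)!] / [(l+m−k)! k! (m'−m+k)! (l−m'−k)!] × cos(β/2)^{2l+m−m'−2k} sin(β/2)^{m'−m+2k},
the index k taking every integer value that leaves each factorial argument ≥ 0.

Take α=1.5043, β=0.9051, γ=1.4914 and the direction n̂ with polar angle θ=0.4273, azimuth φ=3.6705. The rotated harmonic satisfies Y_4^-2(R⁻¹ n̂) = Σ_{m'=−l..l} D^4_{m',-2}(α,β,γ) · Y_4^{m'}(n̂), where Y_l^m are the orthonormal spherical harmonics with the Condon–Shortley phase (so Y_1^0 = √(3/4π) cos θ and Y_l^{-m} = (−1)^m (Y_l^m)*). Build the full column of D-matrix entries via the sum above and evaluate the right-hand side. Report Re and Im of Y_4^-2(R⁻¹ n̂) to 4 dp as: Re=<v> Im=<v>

Re=-0.0016 Im=-0.0011

Need the full column D^4_{m',-2} for m'=−4..4 at α=1.5043, β=0.9051, γ=1.4914.
cos(β/2)=0.899335, sin(β/2)=0.437260
d^4_{-4,-2}: single k=2 term ⇒ +0.535289;  D = -0.487718+0.220602i
d^4_{-3,-2}: k∈[1..2] ⇒ +0.778493 -0.552094 = +0.226399;  D = +0.079390+0.212023i
d^4_{-2,-2}: k∈[0..2] ⇒ +0.427929 -1.213921 +0.358705 = -0.427286;  D = -0.409226+0.122914i
d^4_{-1,-2}: k∈[0..2] ⇒ -0.882728 +1.043359 -0.164429 = -0.003798;  D = +0.000848+0.003702i
d^4_{0,-2}: k∈[0..2] ⇒ +0.959688 -0.604973 +0.053630 = +0.408345;  D = -0.403208+0.064570i
d^4_{1,-2}: k∈[0..2] ⇒ -0.695573 +0.246644 -0.011661 = -0.460590;  D = -0.042450-0.458629i
d^4_{2,-2}: k∈[0..2] ⇒ +0.358705 -0.067837 +0.001336 = +0.292205;  D = +0.292107-0.007538i
d^4_{3,-2}: k∈[0..1] ⇒ -0.130512 +0.010284 = -0.120228;  D = -0.004891+0.120128i
d^4_{4,-2}: single k=0 term ⇒ +0.029913;  D = -0.029741-0.003200i
Y_4^{m'}(θ=0.4273,φ=3.6705) and Σ D·Y over m':
  (-0.4877+0.2206i)·(-0.0068-0.0112i)  (+0.0794+0.2120i)·(+0.0013+0.0811i)  (-0.4092+0.1229i)·(+0.1353-0.2402i)  (+0.0008+0.0037i)·(-0.4310+0.2519i)  (-0.4032+0.0646i)·(+0.2288+0.0000i)  (-0.0425-0.4586i)·(+0.4310+0.2519i)  (+0.2921-0.0075i)·(+0.1353+0.2402i)  (-0.0049+0.1201i)·(-0.0013+0.0811i)  (-0.0297-0.0032i)·(-0.0068+0.0112i)
Y_4^-2(R⁻¹ n̂) = -0.001647-0.001129i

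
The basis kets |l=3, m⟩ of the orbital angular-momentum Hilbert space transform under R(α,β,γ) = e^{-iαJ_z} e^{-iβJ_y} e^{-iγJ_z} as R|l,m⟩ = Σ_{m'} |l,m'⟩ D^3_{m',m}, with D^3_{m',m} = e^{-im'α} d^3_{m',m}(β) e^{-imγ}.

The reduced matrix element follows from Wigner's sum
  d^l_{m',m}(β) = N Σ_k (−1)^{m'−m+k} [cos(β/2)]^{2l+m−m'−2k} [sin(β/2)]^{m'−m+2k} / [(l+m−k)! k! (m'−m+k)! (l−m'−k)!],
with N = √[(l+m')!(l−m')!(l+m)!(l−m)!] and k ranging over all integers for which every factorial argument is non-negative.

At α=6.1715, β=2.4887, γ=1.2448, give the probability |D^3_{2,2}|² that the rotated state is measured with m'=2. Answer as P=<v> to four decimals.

Split into d^3_{2,2}(β=2.4887) × two z-phases.
With c≡cos(β/2)=0.320679 and s≡sin(β/2)=0.947188, N=[120·1·120·1]^{1/2}=120.000000
Admissible k: 0..1 (factorial args all ≥0)
  k=0: (−1)^0·120.0000/(120)·0.3207^6·0.9472^0 = +0.001087
  k=1: (−1)^1·120.0000/(24)·0.3207^4·0.9472^2 = -0.047438
d^3_{2,2}(2.4887) = +0.001087 -0.047438 = -0.046350
|D^3_{2,2}|² = |d^3_{2,2}(β)|² = (-0.046350)² = 0.002148 (the z-rotation phases have unit modulus)

P=0.0021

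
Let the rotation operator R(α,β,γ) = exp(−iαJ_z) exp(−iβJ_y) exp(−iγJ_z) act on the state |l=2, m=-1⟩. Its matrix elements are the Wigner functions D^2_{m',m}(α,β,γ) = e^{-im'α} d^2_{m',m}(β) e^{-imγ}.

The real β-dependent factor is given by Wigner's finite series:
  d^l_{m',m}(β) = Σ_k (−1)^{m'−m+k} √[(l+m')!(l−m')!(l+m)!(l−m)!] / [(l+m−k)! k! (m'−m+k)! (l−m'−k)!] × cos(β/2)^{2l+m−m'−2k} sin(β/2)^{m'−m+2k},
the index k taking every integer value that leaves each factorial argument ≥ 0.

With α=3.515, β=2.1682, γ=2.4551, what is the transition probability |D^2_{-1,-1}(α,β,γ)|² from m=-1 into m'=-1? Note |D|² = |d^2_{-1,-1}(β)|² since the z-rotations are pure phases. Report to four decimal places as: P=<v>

D^2_{-1,-1}(3.515,2.1682,2.4551) = e^{-i·-1·3.515}·d^2_{-1,-1}(2.1682)·e^{-i·-1·2.4551}. Compute d first:
With c≡cos(β/2)=0.467708 and s≡sin(β/2)=0.883883, N=[1·6·1·6]^{1/2}=6.000000
k: max(0,(-1)−(-1))=0 … min(2+(-1),2−(-1))=1
  k=0: (−1)^0·6.0000/(6)·0.4677^4·0.8839^0 = +0.047852
  k=1: (−1)^1·6.0000/(2)·0.4677^2·0.8839^2 = -0.512697
d^2_{-1,-1}(2.1682) = +0.047852 -0.512697 = -0.464845
|D^2_{-1,-1}|² = |d^2_{-1,-1}(β)|² = (-0.464845)² = 0.216081 (the z-rotation phases have unit modulus)

P=0.2161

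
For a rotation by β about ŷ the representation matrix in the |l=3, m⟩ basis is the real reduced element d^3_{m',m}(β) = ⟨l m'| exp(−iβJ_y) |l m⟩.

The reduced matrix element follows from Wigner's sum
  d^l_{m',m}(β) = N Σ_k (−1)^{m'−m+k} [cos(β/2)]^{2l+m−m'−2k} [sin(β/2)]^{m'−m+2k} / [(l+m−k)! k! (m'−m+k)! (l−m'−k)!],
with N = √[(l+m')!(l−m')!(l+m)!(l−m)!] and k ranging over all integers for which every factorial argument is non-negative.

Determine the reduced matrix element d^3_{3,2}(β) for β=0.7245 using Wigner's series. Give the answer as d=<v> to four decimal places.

d^3_{3,2}(β=0.7245) via Wigner's sum:
With c≡cos(β/2)=0.935102 and s≡sin(β/2)=0.354379, N=[720·1·120·1]^{1/2}=293.938769
k∈{0} keeps every argument non-negative
  k=0: (−1)^1·293.9388/(120)·0.9351^5·0.3544^1 = -0.620638
d^3_{3,2}(0.7245) = -0.620638

d=-0.6206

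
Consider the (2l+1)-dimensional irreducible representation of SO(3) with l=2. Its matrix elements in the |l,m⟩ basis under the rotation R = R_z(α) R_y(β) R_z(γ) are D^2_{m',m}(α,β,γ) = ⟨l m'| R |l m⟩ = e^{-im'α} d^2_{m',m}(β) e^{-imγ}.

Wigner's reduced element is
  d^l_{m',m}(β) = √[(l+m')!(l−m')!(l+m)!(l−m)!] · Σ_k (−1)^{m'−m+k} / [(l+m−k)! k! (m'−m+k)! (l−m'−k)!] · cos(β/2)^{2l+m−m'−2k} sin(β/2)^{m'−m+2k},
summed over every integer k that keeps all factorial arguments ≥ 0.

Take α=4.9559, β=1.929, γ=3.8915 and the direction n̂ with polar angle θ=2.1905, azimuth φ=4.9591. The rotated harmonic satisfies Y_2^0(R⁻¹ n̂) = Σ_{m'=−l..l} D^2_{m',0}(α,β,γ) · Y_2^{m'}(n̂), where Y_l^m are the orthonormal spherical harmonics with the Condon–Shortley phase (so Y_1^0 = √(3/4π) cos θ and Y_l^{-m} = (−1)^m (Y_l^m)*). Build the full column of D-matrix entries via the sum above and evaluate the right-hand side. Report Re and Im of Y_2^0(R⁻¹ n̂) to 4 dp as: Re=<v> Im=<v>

Need the full column D^2_{m',0} for m'=−2..2 at α=4.9559, β=1.929, γ=3.8915.
cos(β/2)=0.569828, sin(β/2)=0.821764
d^2_{-2,0}: single k=2 term ⇒ +0.537103;  D = -0.474654-0.251362i
d^2_{-1,0}: k∈[1..2] ⇒ +0.372438 -0.774570 = -0.402132;  D = -0.096959+0.390268i
d^2_{0,0}: k∈[0..2] ⇒ +0.105433 -0.877085 +0.456025 = -0.315627;  D = -0.315627+0.000000i
d^2_{1,0}: k∈[0..1] ⇒ -0.372438 +0.774570 = +0.402132;  D = +0.096959+0.390268i
d^2_{2,0}: single k=0 term ⇒ +0.537103;  D = -0.474654+0.251362i
Y_2^{m'}(θ=2.1905,φ=4.9591) and Σ D·Y over m':
  (-0.4747-0.2514i)·(-0.2254+0.1212i)  (-0.0970+0.3903i)·(-0.0892-0.3542i)  (-0.3156+0.0000i)·(+0.0038+0.0000i)  (+0.0970+0.3903i)·(+0.0892-0.3542i)  (-0.4747+0.2514i)·(-0.2254-0.1212i)
Y_2^0(R⁻¹ n̂) = +0.567536+0.000000i

Re=0.5675 Im=0.0000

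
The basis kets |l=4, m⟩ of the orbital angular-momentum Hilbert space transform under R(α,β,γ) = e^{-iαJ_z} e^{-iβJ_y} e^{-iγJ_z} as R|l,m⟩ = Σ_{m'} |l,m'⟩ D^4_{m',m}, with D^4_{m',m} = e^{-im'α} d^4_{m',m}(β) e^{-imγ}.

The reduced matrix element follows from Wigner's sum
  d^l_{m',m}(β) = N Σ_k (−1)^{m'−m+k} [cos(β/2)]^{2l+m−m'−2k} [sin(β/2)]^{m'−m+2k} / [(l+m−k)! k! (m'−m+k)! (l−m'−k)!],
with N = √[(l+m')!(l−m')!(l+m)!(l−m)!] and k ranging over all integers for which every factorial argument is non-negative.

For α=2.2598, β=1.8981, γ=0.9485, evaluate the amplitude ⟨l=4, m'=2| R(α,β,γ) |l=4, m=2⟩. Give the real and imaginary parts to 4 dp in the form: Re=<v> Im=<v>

First d^4_{2,2}(β=1.8981), then the phase factors e^{-i(2)α} and e^{-i(2)γ}:
c=cos(1.8981/2)=0.582456, s=sin(1.8981/2)=0.812863; N=√[720·2·720·2]=1440.000000
k∈{0,1,2} keeps every argument non-negative
  k=0: (−1)^0·1440.0000/(1440)·0.5825^8·0.8129^0 = +0.013247
  k=1: (−1)^1·1440.0000/(120)·0.5825^6·0.8129^2 = -0.309594
  k=2: (−1)^2·1440.0000/(96)·0.5825^4·0.8129^4 = +0.753722
d^4_{2,2}(1.8981) = +0.013247 -0.309594 +0.753722 = +0.457374
Attach z-rotation phases: D = e^{-i(2)(2.2598)}·(+0.457374)·e^{-i(2)(0.9485)} = +0.453310-0.060840i

Re=0.4533 Im=-0.0608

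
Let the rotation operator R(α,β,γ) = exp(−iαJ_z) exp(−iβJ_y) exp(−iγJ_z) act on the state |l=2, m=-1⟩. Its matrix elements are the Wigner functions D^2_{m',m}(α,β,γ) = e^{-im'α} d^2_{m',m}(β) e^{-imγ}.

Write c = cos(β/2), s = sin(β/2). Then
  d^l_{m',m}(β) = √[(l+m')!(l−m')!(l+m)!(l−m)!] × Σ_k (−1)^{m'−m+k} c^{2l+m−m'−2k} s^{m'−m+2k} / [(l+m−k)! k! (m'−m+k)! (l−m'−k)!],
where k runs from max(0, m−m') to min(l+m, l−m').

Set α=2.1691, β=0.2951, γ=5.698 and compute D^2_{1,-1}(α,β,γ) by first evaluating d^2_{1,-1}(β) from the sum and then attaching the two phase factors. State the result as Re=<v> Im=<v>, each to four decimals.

Re=-0.0583 Im=-0.0238

First d^2_{1,-1}(β=0.2951), then the phase factors e^{-i(1)α} and e^{-i(-1)γ}:
Half-angle: c=0.989134, s=0.147015. N=√(6·1·1·6)=6.000000
The bounds max(0,m−m')=0 and min(l+m,l−m')=1 give 2 terms
  k=0: (−1)^2·6.0000/(2)·0.9891^2·0.1470^2 = +0.063439
  k=1: (−1)^3·6.0000/(6)·0.9891^0·0.1470^4 = -0.000467
d^2_{1,-1}(0.2951) = +0.063439 -0.000467 = +0.062972
Phases: e^{-i·(1)·2.1691}=-0.563242-0.826292i, e^{-i·(-1)·5.698}=+0.833610-0.552354i ⇒ D=-0.058307-0.023784i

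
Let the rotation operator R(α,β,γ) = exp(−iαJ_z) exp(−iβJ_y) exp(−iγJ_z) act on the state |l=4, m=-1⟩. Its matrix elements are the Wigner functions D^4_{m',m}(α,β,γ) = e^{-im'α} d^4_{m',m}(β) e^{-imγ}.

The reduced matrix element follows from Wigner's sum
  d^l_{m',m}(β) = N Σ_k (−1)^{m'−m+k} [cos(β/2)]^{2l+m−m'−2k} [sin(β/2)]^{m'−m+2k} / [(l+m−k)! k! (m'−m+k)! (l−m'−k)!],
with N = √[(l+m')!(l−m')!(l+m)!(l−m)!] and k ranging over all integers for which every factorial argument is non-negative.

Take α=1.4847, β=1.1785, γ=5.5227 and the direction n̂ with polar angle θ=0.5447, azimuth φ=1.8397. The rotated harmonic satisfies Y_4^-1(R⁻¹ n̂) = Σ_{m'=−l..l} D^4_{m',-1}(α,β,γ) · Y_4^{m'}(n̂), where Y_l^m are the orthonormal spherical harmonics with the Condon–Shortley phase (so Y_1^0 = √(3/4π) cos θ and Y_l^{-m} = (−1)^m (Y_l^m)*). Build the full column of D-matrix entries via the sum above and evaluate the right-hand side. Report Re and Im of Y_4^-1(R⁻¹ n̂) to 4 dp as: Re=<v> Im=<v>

Re=-0.2506 Im=0.1276

Need the full column D^4_{m',-1} for m'=−4..4 at α=1.4847, β=1.1785, γ=5.5227.
cos(β/2)=0.831358, sin(β/2)=0.555738
d^4_{-4,-1}: single k=3 term ⇒ +0.510086;  D = +0.229156-0.455714i
d^4_{-3,-1}: k∈[2..3] ⇒ +0.809352 -0.602768 = +0.206584;  D = -0.175899-0.108335i
d^4_{-2,-1}: k∈[1..3] ⇒ +0.647175 -1.445957 +0.430753 = -0.368030;  D = +0.219230-0.295608i
d^4_{-1,-1}: k∈[0..3] ⇒ +0.228194 -1.529532 +1.366949 -0.203608 = -0.137997;  D = -0.103363-0.091430i
d^4_{0,-1}: k∈[0..3] ⇒ -0.682182 +1.829007 -0.817296 +0.060868 = +0.390398;  D = +0.282844-0.269091i
d^4_{1,-1}: k∈[0..3] ⇒ +1.019688 -1.366949 +0.305412 -0.009098 = -0.050947;  D = +0.031813+0.039794i
d^4_{2,-1}: k∈[0..2] ⇒ -0.963971 +0.646129 -0.057745 = -0.375587;  D = +0.312447-0.208429i
d^4_{3,-1}: k∈[0..1] ⇒ +0.602768 -0.161609 = +0.441159;  D = +0.212353+0.386688i
d^4_{4,-1}: single k=0 term ⇒ -0.227933;  D = -0.208484+0.092130i
Y_4^{m'}(θ=0.5447,φ=1.8397) and Σ D·Y over m':
  (+0.2292-0.4557i)·(+0.0152-0.0281i)  (-0.1759-0.1083i)·(+0.1075+0.1030i)  (+0.2192-0.2956i)·(-0.3178+0.1896i)  (-0.1034-0.0914i)·(-0.1181-0.4286i)  (+0.2828-0.2691i)·(-0.0229+0.0000i)  (+0.0318+0.0398i)·(+0.1181-0.4286i)  (+0.3124-0.2084i)·(-0.3178-0.1896i)  (+0.2124+0.3867i)·(-0.1075+0.1030i)  (-0.2085+0.0921i)·(+0.0152+0.0281i)
Y_4^-1(R⁻¹ n̂) = -0.250608+0.127598i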